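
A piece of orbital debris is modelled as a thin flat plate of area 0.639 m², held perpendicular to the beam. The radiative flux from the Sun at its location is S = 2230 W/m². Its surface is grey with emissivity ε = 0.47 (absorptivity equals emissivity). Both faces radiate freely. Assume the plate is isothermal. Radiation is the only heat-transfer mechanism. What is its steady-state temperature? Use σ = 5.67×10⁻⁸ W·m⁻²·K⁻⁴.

At equilibrium, absorbed power = emitted power.
Absorbing cross-section = A = 0.6390 m²; emitting surface = 2A = 1.278 m² (ratio 2).
εS·A_cross = εσ·A_surf·T⁴  ⇒  T⁴ = S/(2σ)   (ε cancels).
T⁴ = 2230/(2·5.67×10⁻⁸) = 1.966×10¹⁰ K⁴.
T = (1.966×10¹⁰)^(1/4).

T ≈ 374 K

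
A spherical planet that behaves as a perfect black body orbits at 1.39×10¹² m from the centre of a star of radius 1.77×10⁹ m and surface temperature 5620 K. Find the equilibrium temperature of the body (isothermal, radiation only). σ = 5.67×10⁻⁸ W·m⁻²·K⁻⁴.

T ≈ 142 K

The star's surface emits σT_*⁴; at distance d the flux is S = σT_*⁴(R_*/d)².
S = 5.67×10⁻⁸·(5620)⁴·(1.77×10⁹/1.39×10¹²)² = 91.72 W/m².
For an isothermal sphere T⁴ = (1−a)S/(4σ) = 4.044×10⁸ K⁴.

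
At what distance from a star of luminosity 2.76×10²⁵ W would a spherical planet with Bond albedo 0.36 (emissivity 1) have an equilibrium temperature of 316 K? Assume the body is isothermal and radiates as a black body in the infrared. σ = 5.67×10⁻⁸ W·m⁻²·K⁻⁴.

For an isothermal black-emitting sphere, (1−a)S·πr² = σ·4πr²·T⁴ ⇒ S = 4σT⁴/(1−a).
S = 4·5.67×10⁻⁸·(316)⁴/0.640 = 3534 W/m².
Flux falls as S = L/(4πd²), so d = √(L/(4πS)) = √(2.76×10²⁵/(4π·3534)).

d ≈ 2.49×10¹⁰ m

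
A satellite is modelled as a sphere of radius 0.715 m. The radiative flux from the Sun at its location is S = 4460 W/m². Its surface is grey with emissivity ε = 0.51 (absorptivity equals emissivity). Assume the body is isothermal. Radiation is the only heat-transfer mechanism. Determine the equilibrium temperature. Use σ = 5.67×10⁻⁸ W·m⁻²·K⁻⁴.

At equilibrium, absorbed power = emitted power.
Absorbing cross-section = πr² = 1.606 m²; emitting surface = 4πr² = 6.424 m² (ratio 4).
εS·A_cross = εσ·A_surf·T⁴  ⇒  T⁴ = S/(4σ)   (ε cancels).
T⁴ = 4460/(4·5.67×10⁻⁸) = 1.966×10¹⁰ K⁴.
T = (1.966×10¹⁰)^(1/4).

T ≈ 374 K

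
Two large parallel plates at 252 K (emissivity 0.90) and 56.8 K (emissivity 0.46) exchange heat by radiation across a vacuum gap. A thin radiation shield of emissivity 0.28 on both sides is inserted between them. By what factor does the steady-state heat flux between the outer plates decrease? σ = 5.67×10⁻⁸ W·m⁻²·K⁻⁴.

factor ≈ 3.69

Without shield: q₀ = σΔ(T⁴)/(1/ε₁+1/ε₂−1) with denominator 2.285.
With shield the two gaps are in series; the resistances add: (1/ε₁+1/ε_s−1)+(1/ε_s+1/ε₂−1) = 3.683+4.745 = 8.428.
Heat-flux ratio q₀/q = 8.428/2.285.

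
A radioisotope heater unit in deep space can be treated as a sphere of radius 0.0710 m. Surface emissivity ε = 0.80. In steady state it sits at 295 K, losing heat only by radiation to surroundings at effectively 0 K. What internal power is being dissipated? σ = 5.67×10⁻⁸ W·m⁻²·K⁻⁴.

Steady state: P = εσA T⁴.
A = 4πr² = 0.06335 m²; T⁴ = (295)⁴ = 7.573×10⁹ K⁴.
P = 0.80 × 5.67×10⁻⁸ × 0.06335 × 7.573×10⁹.

P ≈ 21.8 W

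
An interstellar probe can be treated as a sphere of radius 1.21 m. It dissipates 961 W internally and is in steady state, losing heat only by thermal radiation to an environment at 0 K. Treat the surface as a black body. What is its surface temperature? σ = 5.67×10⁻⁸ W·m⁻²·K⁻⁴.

Steady state: internal power = radiated power, P = εσA T⁴.
Radiating area A = 4πr² = 18.40 m².
T⁴ = P/(εσA) = 961/(1.0·5.67×10⁻⁸·18.40) = 9.212×10⁸ K⁴.
T = (9.212×10⁸)^(1/4).

T ≈ 174 K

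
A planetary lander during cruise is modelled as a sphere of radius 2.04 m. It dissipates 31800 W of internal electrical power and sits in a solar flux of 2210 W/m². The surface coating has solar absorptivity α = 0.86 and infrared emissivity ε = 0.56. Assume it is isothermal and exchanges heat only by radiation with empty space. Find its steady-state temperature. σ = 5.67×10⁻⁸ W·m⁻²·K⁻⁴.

At steady state, absorbed solar power + internal power = radiated power.
Absorbed: α·S·A_cross = 0.86·2210·13.07 = 24850 W (cross-section πr²).
Total input = 24850 + 31800 = 56650 W.
Radiated: εσ·A_surf·T⁴ with A_surf = 4πr² = 52.30 m².
T⁴ = 56650/(0.56·5.67×10⁻⁸·52.30) = 3.412×10¹⁰ K⁴.

T ≈ 430 K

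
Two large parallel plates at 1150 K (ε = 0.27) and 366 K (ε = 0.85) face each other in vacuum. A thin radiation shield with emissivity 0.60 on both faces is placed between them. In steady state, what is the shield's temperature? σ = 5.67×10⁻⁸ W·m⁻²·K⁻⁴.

In steady state the net flux on the hot side equals that on the cold side.
σ(T₁⁴−T_s⁴)/D₁ = σ(T_s⁴−T₂⁴)/D₂, with D₁ = 1/ε₁+1/ε_s−1 = 4.370, D₂ = 1/ε_s+1/ε₂−1 = 1.843.
Solve for T_s⁴: T_s⁴ = (D₂·T₁⁴ + D₁·T₂⁴)/(D₁+D₂) = 5.314×10¹¹ K⁴.

T_s ≈ 854 K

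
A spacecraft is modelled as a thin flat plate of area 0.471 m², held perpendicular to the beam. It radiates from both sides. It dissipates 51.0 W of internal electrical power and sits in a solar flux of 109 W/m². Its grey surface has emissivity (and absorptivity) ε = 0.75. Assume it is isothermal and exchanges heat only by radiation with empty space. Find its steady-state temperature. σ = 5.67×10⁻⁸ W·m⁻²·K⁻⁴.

T ≈ 217 K

At steady state, absorbed solar power + internal power = radiated power.
Absorbed: α·S·A_cross = 0.75·109·0.4710 = 38.50 W (cross-section A).
Total input = 38.50 + 51.0 = 89.50 W.
Radiated: εσ·A_surf·T⁴ with A_surf = 2A = 0.9420 m².
T⁴ = 89.50/(0.75·5.67×10⁻⁸·0.9420) = 2.234×10⁹ K⁴.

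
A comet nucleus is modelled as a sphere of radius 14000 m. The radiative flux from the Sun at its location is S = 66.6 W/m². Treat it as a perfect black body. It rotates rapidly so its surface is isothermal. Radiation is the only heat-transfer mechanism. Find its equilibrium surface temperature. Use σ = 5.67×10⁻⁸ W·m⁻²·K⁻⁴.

At equilibrium, absorbed power = emitted power.
Absorbing cross-section = πr² = 6.158×10⁸ m²; emitting surface = 4πr² = 2.463×10⁹ m² (ratio 4).
S·A_cross = εσ·A_surf·T⁴  ⇒  T⁴ = S/(4σ).
T⁴ = 1.00·66.6/(4·5.67×10⁻⁸) = 2.937×10⁸ K⁴.
T = (2.937×10⁸)^(1/4).

T ≈ 131 K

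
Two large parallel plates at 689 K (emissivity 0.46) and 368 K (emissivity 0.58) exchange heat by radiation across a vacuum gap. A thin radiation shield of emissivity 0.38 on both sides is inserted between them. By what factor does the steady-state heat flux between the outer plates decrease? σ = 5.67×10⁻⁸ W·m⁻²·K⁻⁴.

factor ≈ 2.47

Without shield: q₀ = σΔ(T⁴)/(1/ε₁+1/ε₂−1) with denominator 2.898.
With shield the two gaps are in series; the resistances add: (1/ε₁+1/ε_s−1)+(1/ε_s+1/ε₂−1) = 3.805+3.356 = 7.161.
Heat-flux ratio q₀/q = 7.161/2.898.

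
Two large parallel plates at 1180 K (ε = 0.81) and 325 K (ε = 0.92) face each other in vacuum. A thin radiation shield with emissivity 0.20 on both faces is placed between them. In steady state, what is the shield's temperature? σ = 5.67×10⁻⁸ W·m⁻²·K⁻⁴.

In steady state the net flux on the hot side equals that on the cold side.
σ(T₁⁴−T_s⁴)/D₁ = σ(T_s⁴−T₂⁴)/D₂, with D₁ = 1/ε₁+1/ε_s−1 = 5.235, D₂ = 1/ε_s+1/ε₂−1 = 5.087.
Solve for T_s⁴: T_s⁴ = (D₂·T₁⁴ + D₁·T₂⁴)/(D₁+D₂) = 9.612×10¹¹ K⁴.

T_s ≈ 990 K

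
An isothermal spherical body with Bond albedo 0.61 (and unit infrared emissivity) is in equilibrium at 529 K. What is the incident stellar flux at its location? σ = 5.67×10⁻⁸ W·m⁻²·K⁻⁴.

S ≈ 45500 W/m²

(1−a)S·πr² = σ·4πr²·T⁴ ⇒ S = 4σT⁴/(1−a).
S = 4·5.67×10⁻⁸·7.831×10¹⁰/0.390.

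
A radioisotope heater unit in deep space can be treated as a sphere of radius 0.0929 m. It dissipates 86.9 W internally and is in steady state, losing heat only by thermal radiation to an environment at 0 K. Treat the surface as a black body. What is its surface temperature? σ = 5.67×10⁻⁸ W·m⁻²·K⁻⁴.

T ≈ 345 K

Steady state: internal power = radiated power, P = εσA T⁴.
Radiating area A = 4πr² = 0.1085 m².
T⁴ = P/(εσA) = 86.9/(1.0·5.67×10⁻⁸·0.1085) = 1.413×10¹⁰ K⁴.
T = (1.413×10¹⁰)^(1/4).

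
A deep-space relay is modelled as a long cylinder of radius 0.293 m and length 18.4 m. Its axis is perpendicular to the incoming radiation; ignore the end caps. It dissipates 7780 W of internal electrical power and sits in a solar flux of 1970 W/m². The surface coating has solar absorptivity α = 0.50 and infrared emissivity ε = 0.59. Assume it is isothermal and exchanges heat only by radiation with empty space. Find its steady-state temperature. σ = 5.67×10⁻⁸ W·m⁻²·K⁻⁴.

T ≈ 357 K

At steady state, absorbed solar power + internal power = radiated power.
Absorbed: α·S·A_cross = 0.50·1970·10.78 = 10620 W (cross-section 2rL).
Total input = 10620 + 7780 = 18400 W.
Radiated: εσ·A_surf·T⁴ with A_surf = 2πrL = 33.87 m².
T⁴ = 18400/(0.59·5.67×10⁻⁸·33.87) = 1.624×10¹⁰ K⁴.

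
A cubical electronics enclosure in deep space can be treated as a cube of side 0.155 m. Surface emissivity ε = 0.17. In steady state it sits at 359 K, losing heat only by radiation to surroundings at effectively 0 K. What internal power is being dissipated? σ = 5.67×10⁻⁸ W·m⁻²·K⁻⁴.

P ≈ 23.1 W

Steady state: P = εσA T⁴.
A = 6L² = 0.1442 m²; T⁴ = (359)⁴ = 1.661×10¹⁰ K⁴.
P = 0.17 × 5.67×10⁻⁸ × 0.1442 × 1.661×10¹⁰.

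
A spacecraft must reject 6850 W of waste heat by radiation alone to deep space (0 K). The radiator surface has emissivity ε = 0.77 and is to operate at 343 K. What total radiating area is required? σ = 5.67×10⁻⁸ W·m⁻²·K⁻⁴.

A ≈ 11.3 m²

P = εσA T⁴ ⇒ A = P/(εσT⁴).
T⁴ = 1.384×10¹⁰ K⁴.
A = 6850/(0.77 × 5.67×10⁻⁸ × 1.384×10¹⁰).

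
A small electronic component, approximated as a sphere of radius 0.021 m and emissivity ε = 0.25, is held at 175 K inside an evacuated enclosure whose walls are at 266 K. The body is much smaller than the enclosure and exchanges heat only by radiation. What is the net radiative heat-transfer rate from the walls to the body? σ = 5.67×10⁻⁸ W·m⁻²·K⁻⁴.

For a small grey body in a large enclosure: P_net = εσA(T_body⁴ − T_wall⁴).
A = 4πr² = 0.005542 m²; T_body⁴ − T_wall⁴ = 9.379×10⁸ − 5.006×10⁹ = -4.069×10⁹ K⁴.
|P_net| = 0.25·5.67×10⁻⁸·0.005542·4.069×10⁹.

P_net ≈ 0.320 W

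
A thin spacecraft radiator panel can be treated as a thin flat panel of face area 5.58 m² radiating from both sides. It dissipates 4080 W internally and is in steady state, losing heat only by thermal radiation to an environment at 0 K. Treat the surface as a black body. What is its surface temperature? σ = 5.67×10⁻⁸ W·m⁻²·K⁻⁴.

Steady state: internal power = radiated power, P = εσA T⁴.
Radiating area A = 2·5.58 = 11.16 m².
T⁴ = P/(εσA) = 4080/(1.0·5.67×10⁻⁸·11.16) = 6.448×10⁹ K⁴.
T = (6.448×10⁹)^(1/4).

T ≈ 283 K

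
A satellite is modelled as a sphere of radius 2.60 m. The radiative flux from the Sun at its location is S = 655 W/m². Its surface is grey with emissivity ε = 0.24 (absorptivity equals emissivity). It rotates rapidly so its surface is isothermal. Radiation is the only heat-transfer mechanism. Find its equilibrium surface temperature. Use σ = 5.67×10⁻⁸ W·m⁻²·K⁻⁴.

T ≈ 232 K

At equilibrium, absorbed power = emitted power.
Absorbing cross-section = πr² = 21.24 m²; emitting surface = 4πr² = 84.95 m² (ratio 4).
εS·A_cross = εσ·A_surf·T⁴  ⇒  T⁴ = S/(4σ)   (ε cancels).
T⁴ = 655/(4·5.67×10⁻⁸) = 2.888×10⁹ K⁴.
T = (2.888×10⁹)^(1/4).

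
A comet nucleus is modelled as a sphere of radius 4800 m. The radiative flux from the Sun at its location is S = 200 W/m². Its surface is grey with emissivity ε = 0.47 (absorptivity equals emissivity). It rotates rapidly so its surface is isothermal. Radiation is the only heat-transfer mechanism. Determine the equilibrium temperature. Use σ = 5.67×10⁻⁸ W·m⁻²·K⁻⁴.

T ≈ 172 K

At equilibrium, absorbed power = emitted power.
Absorbing cross-section = πr² = 7.238×10⁷ m²; emitting surface = 4πr² = 2.895×10⁸ m² (ratio 4).
εS·A_cross = εσ·A_surf·T⁴  ⇒  T⁴ = S/(4σ)   (ε cancels).
T⁴ = 200/(4·5.67×10⁻⁸) = 8.818×10⁸ K⁴.
T = (8.818×10⁸)^(1/4).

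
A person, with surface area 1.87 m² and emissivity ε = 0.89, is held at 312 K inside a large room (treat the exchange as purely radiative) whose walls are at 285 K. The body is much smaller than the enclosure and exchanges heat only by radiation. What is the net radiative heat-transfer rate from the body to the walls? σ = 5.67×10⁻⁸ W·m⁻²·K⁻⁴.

For a small grey body in a large enclosure: P_net = εσA(T_body⁴ − T_wall⁴).
A = 1.87 m²; T_body⁴ − T_wall⁴ = 9.476×10⁹ − 6.598×10⁹ = 2.878×10⁹ K⁴.
|P_net| = 0.89·5.67×10⁻⁸·1.870·2.878×10⁹.

P_net ≈ 272 W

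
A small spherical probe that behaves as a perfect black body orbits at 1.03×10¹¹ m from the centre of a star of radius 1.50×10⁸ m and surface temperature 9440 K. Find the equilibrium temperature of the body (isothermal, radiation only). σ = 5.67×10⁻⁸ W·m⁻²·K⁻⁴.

T ≈ 255 K

The star's surface emits σT_*⁴; at distance d the flux is S = σT_*⁴(R_*/d)².
S = 5.67×10⁻⁸·(9440)⁴·(1.50×10⁸/1.03×10¹¹)² = 954.9 W/m².
For an isothermal sphere T⁴ = (1−a)S/(4σ) = 4.211×10⁹ K⁴.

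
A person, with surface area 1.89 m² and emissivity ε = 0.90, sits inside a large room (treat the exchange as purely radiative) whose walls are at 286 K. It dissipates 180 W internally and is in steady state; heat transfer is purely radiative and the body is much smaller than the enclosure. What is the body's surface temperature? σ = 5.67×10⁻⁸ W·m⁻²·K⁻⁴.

For a small grey body in a large enclosure, net radiated power = εσA(T⁴ − T_w⁴).
Steady state: P = εσA(T⁴ − T_w⁴) with A = 1.89 m².
T⁴ = P/(εσA) + T_w⁴ = 180/(0.90·5.67×10⁻⁸·1.890) + (286)⁴
    = 1.866×10⁹ + 6.691×10⁹ = 8.557×10⁹ K⁴.

T ≈ 304 K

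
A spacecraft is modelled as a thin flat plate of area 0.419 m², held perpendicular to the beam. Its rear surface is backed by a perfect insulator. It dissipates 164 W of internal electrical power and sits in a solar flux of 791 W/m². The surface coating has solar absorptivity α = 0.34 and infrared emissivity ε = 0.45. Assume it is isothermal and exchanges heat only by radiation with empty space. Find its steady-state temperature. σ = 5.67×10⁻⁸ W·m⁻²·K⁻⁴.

T ≈ 401 K

At steady state, absorbed solar power + internal power = radiated power.
Absorbed: α·S·A_cross = 0.34·791·0.4190 = 112.7 W (cross-section A).
Total input = 112.7 + 164 = 276.7 W.
Radiated: εσ·A_surf·T⁴ with A_surf = A = 0.4190 m².
T⁴ = 276.7/(0.45·5.67×10⁻⁸·0.4190) = 2.588×10¹⁰ K⁴.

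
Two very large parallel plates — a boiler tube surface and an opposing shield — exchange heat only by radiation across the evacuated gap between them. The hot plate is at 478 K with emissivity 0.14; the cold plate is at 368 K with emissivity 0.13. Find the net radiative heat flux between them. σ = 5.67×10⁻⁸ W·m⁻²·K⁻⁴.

q ≈ 139 W/m²

For two infinite grey parallel plates, q = σ(T₁⁴ − T₂⁴)/(1/ε₁ + 1/ε₂ − 1).
T₁⁴ − T₂⁴ = 5.220×10¹⁰ − 1.834×10¹⁰ = 3.387×10¹⁰ K⁴.
1/ε₁ + 1/ε₂ − 1 = 7.143 + 7.692 − 1 = 13.84.
q = 5.67×10⁻⁸ × 3.387×10¹⁰ / 13.84.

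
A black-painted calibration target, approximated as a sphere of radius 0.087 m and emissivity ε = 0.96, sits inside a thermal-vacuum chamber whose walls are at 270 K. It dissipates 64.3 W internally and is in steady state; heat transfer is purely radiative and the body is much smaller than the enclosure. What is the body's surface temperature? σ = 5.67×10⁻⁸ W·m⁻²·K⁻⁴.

T ≈ 365 K

For a small grey body in a large enclosure, net radiated power = εσA(T⁴ − T_w⁴).
Steady state: P = εσA(T⁴ − T_w⁴) with A = 4πr² = 0.09511 m².
T⁴ = P/(εσA) + T_w⁴ = 64.3/(0.96·5.67×10⁻⁸·0.09511) + (270)⁴
    = 1.242×10¹⁰ + 5.314×10⁹ = 1.773×10¹⁰ K⁴.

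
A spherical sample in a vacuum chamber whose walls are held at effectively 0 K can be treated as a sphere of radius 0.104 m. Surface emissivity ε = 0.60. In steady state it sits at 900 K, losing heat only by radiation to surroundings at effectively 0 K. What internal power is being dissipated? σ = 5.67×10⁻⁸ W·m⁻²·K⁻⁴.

Steady state: P = εσA T⁴.
A = 4πr² = 0.1359 m²; T⁴ = (900)⁴ = 6.561×10¹¹ K⁴.
P = 0.60 × 5.67×10⁻⁸ × 0.1359 × 6.561×10¹¹.

P ≈ 3030 W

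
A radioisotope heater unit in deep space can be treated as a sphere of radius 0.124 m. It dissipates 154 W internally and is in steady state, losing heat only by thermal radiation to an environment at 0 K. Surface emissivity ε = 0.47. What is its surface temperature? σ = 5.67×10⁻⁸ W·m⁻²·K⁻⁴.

Steady state: internal power = radiated power, P = εσA T⁴.
Radiating area A = 4πr² = 0.1932 m².
T⁴ = P/(εσA) = 154/(0.47·5.67×10⁻⁸·0.1932) = 2.991×10¹⁰ K⁴.
T = (2.991×10¹⁰)^(1/4).

T ≈ 416 K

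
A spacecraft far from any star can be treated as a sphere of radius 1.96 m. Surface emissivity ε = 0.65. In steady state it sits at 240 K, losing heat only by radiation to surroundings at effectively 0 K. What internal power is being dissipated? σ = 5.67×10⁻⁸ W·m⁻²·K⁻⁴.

Steady state: P = εσA T⁴.
A = 4πr² = 48.27 m²; T⁴ = (240)⁴ = 3.318×10⁹ K⁴.
P = 0.65 × 5.67×10⁻⁸ × 48.27 × 3.318×10⁹.

P ≈ 5900 W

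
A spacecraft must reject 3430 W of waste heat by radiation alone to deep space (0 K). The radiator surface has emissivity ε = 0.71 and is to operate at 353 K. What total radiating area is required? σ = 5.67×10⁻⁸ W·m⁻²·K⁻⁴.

A ≈ 5.49 m²

P = εσA T⁴ ⇒ A = P/(εσT⁴).
T⁴ = 1.553×10¹⁰ K⁴.
A = 3430/(0.71 × 5.67×10⁻⁸ × 1.553×10¹⁰).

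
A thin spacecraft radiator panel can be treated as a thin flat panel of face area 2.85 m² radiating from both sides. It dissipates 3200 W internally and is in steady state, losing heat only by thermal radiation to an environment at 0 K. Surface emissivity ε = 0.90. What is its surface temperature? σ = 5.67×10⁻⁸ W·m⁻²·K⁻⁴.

Steady state: internal power = radiated power, P = εσA T⁴.
Radiating area A = 2·2.85 = 5.700 m².
T⁴ = P/(εσA) = 3200/(0.90·5.67×10⁻⁸·5.700) = 1.100×10¹⁰ K⁴.
T = (1.100×10¹⁰)^(1/4).

T ≈ 324 K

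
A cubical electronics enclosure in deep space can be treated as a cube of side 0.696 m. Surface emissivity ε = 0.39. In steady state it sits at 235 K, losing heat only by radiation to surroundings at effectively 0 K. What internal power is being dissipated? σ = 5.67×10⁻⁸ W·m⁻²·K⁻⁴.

Steady state: P = εσA T⁴.
A = 6L² = 2.906 m²; T⁴ = (235)⁴ = 3.050×10⁹ K⁴.
P = 0.39 × 5.67×10⁻⁸ × 2.906 × 3.050×10⁹.

P ≈ 196 W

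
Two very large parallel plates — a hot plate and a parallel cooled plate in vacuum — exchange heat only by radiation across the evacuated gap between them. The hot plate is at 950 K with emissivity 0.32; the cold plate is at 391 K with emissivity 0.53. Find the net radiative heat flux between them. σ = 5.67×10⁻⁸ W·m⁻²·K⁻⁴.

For two infinite grey parallel plates, q = σ(T₁⁴ − T₂⁴)/(1/ε₁ + 1/ε₂ − 1).
T₁⁴ − T₂⁴ = 8.145×10¹¹ − 2.337×10¹⁰ = 7.911×10¹¹ K⁴.
1/ε₁ + 1/ε₂ − 1 = 3.125 + 1.887 − 1 = 4.012.
q = 5.67×10⁻⁸ × 7.911×10¹¹ / 4.012.

q ≈ 11200 W/m²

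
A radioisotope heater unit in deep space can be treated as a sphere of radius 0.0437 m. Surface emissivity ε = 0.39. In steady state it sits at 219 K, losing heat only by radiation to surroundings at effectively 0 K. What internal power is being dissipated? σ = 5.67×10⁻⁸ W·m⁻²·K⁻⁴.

Steady state: P = εσA T⁴.
A = 4πr² = 0.02400 m²; T⁴ = (219)⁴ = 2.300×10⁹ K⁴.
P = 0.39 × 5.67×10⁻⁸ × 0.02400 × 2.300×10⁹.

P ≈ 1.22 W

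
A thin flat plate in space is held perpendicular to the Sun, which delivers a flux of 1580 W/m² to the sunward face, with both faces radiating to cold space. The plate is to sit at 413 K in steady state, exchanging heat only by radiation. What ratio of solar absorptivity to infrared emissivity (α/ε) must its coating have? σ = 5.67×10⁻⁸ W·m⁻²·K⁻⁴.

Balance: αS·A = εσ·2A·T⁴ ⇒ α/ε = 2σT⁴/S.
α/ε = 2·5.67×10⁻⁸·(413)⁴/1580 = 2·5.67×10⁻⁸·2.909×10¹⁰/1580.

α/ε ≈ 2.09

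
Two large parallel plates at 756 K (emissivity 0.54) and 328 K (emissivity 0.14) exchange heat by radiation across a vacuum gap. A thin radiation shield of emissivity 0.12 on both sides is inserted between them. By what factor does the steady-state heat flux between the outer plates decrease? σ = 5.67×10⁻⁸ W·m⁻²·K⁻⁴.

factor ≈ 2.96

Without shield: q₀ = σΔ(T⁴)/(1/ε₁+1/ε₂−1) with denominator 7.995.
With shield the two gaps are in series; the resistances add: (1/ε₁+1/ε_s−1)+(1/ε_s+1/ε₂−1) = 9.185+14.48 = 23.66.
Heat-flux ratio q₀/q = 23.66/7.995.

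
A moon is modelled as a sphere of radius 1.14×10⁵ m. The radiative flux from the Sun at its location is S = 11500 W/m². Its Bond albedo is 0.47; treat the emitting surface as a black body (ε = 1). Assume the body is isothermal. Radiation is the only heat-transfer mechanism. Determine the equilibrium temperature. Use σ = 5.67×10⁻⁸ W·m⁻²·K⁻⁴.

T ≈ 405 K

At equilibrium, absorbed power = emitted power.
Absorbing cross-section = πr² = 4.083×10¹⁰ m²; emitting surface = 4πr² = 1.633×10¹¹ m² (ratio 4).
(1−a)S·A_cross = εσ·A_surf·T⁴  ⇒  T⁴ = (1−a)S/(4σ).
T⁴ = 0.530·11500/(4·5.67×10⁻⁸) = 2.687×10¹⁰ K⁴.
T = (2.687×10¹⁰)^(1/4).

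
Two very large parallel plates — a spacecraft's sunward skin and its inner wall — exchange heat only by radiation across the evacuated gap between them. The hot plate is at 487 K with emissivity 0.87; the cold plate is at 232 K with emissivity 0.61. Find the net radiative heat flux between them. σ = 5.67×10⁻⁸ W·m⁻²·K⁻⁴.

q ≈ 1690 W/m²

For two infinite grey parallel plates, q = σ(T₁⁴ − T₂⁴)/(1/ε₁ + 1/ε₂ − 1).
T₁⁴ − T₂⁴ = 5.625×10¹⁰ − 2.897×10⁹ = 5.335×10¹⁰ K⁴.
1/ε₁ + 1/ε₂ − 1 = 1.149 + 1.639 − 1 = 1.789.
q = 5.67×10⁻⁸ × 5.335×10¹⁰ / 1.789.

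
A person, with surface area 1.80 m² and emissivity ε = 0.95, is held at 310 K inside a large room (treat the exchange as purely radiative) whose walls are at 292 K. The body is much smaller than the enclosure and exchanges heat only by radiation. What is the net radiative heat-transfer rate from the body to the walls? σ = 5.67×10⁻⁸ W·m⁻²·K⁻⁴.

P_net ≈ 191 W

For a small grey body in a large enclosure: P_net = εσA(T_body⁴ − T_wall⁴).
A = 1.80 m²; T_body⁴ − T_wall⁴ = 9.235×10⁹ − 7.270×10⁹ = 1.965×10⁹ K⁴.
|P_net| = 0.95·5.67×10⁻⁸·1.800·1.965×10⁹.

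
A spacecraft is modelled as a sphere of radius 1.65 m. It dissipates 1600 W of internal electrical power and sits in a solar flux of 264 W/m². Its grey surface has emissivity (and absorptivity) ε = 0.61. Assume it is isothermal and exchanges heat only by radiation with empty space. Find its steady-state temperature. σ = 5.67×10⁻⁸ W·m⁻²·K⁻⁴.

T ≈ 224 K

At steady state, absorbed solar power + internal power = radiated power.
Absorbed: α·S·A_cross = 0.61·264·8.553 = 1377 W (cross-section πr²).
Total input = 1377 + 1600 = 2977 W.
Radiated: εσ·A_surf·T⁴ with A_surf = 4πr² = 34.21 m².
T⁴ = 2977/(0.61·5.67×10⁻⁸·34.21) = 2.516×10⁹ K⁴.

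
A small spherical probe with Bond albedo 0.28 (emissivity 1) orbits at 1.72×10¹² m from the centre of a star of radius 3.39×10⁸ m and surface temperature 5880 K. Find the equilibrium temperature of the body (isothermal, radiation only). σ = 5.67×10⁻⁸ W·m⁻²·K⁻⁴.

T ≈ 53.8 K

The star's surface emits σT_*⁴; at distance d the flux is S = σT_*⁴(R_*/d)².
S = 5.67×10⁻⁸·(5880)⁴·(3.39×10⁸/1.72×10¹²)² = 2.633 W/m².
For an isothermal sphere T⁴ = (1−a)S/(4σ) = 8.358×10⁶ K⁴.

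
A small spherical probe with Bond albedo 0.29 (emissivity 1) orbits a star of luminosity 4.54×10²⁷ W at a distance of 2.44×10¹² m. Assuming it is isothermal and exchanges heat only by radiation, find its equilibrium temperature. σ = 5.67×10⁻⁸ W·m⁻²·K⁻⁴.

First find the stellar flux at distance d: S = L/(4πd²) = 4.54×10²⁷/(4π·(2.44×10¹²)²) = 60.68 W/m².
For an isothermal sphere, absorbed (1−a)S·πr² = emitted σ·4πr²·T⁴, so T⁴ = (1−a)S/(4σ).
T⁴ = 0.710·60.68/(4·5.67×10⁻⁸) = 1.900×10⁸ K⁴.

T ≈ 117 K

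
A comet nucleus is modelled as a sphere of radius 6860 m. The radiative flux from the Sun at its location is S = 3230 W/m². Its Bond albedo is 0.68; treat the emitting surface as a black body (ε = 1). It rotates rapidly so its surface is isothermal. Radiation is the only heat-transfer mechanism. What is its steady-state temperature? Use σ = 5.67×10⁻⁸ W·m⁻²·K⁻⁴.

T ≈ 260 K

At equilibrium, absorbed power = emitted power.
Absorbing cross-section = πr² = 1.478×10⁸ m²; emitting surface = 4πr² = 5.914×10⁸ m² (ratio 4).
(1−a)S·A_cross = εσ·A_surf·T⁴  ⇒  T⁴ = (1−a)S/(4σ).
T⁴ = 0.320·3230/(4·5.67×10⁻⁸) = 4.557×10⁹ K⁴.
T = (4.557×10⁹)^(1/4).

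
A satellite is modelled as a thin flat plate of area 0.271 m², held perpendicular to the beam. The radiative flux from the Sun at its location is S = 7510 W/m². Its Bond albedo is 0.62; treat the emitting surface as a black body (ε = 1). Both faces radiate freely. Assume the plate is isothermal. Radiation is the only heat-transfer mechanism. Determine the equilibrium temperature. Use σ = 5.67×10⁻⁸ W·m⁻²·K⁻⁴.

At equilibrium, absorbed power = emitted power.
Absorbing cross-section = A = 0.2710 m²; emitting surface = 2A = 0.5420 m² (ratio 2).
(1−a)S·A_cross = εσ·A_surf·T⁴  ⇒  T⁴ = (1−a)S/(2σ).
T⁴ = 0.380·7510/(2·5.67×10⁻⁸) = 2.517×10¹⁰ K⁴.
T = (2.517×10¹⁰)^(1/4).

T ≈ 398 K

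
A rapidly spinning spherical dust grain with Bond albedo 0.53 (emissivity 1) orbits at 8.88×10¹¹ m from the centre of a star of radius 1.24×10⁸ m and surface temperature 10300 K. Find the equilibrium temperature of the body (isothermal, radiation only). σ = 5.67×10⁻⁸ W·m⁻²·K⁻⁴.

T ≈ 71.3 K

The star's surface emits σT_*⁴; at distance d the flux is S = σT_*⁴(R_*/d)².
S = 5.67×10⁻⁸·(10300)⁴·(1.24×10⁸/8.88×10¹¹)² = 12.44 W/m².
For an isothermal sphere T⁴ = (1−a)S/(4σ) = 2.579×10⁷ K⁴.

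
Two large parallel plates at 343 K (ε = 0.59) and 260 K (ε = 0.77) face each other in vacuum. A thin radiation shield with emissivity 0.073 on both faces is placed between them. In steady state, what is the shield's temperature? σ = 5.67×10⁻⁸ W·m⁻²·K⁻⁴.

In steady state the net flux on the hot side equals that on the cold side.
σ(T₁⁴−T_s⁴)/D₁ = σ(T_s⁴−T₂⁴)/D₂, with D₁ = 1/ε₁+1/ε_s−1 = 14.39, D₂ = 1/ε_s+1/ε₂−1 = 14.00.
Solve for T_s⁴: T_s⁴ = (D₂·T₁⁴ + D₁·T₂⁴)/(D₁+D₂) = 9.141×10⁹ K⁴.

T_s ≈ 309 K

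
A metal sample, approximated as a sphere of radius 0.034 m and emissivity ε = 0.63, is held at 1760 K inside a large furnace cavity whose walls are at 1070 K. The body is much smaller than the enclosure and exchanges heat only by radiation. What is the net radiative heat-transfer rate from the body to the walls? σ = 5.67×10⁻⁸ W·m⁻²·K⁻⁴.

For a small grey body in a large enclosure: P_net = εσA(T_body⁴ − T_wall⁴).
A = 4πr² = 0.01453 m²; T_body⁴ − T_wall⁴ = 9.595×10¹² − 1.311×10¹² = 8.284×10¹² K⁴.
|P_net| = 0.63·5.67×10⁻⁸·0.01453·8.284×10¹².

P_net ≈ 4300 W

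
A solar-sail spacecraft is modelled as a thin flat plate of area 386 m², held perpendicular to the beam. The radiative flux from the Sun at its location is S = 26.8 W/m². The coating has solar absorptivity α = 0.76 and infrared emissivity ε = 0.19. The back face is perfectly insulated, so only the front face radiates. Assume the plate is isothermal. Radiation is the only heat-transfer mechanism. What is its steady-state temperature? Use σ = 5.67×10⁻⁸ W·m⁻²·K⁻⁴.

T ≈ 209 K

At equilibrium, absorbed power = emitted power.
Absorbing cross-section = A = 386.0 m²; emitting surface = A = 386.0 m² (ratio 1).
αS·A_cross = εσ·A_surf·T⁴  ⇒  T⁴ = αS/(ε·1σ).
T⁴ = 0.760·26.8/(0.19·1·5.67×10⁻⁸) = 1.891×10⁹ K⁴.
T = (1.891×10⁹)^(1/4).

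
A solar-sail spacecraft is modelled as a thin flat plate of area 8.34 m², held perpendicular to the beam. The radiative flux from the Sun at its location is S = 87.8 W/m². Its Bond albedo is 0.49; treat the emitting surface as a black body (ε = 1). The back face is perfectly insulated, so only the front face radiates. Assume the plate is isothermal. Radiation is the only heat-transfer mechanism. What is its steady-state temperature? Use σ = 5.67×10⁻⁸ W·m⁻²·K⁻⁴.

At equilibrium, absorbed power = emitted power.
Absorbing cross-section = A = 8.340 m²; emitting surface = A = 8.340 m² (ratio 1).
(1−a)S·A_cross = εσ·A_surf·T⁴  ⇒  T⁴ = (1−a)S/(1σ).
T⁴ = 0.510·87.8/(1·5.67×10⁻⁸) = 7.897×10⁸ K⁴.
T = (7.897×10⁸)^(1/4).

T ≈ 168 K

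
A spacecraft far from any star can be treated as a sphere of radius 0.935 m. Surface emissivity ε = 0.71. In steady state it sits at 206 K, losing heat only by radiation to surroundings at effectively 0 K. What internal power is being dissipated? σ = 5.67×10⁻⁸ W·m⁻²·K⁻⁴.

Steady state: P = εσA T⁴.
A = 4πr² = 10.99 m²; T⁴ = (206)⁴ = 1.801×10⁹ K⁴.
P = 0.71 × 5.67×10⁻⁸ × 10.99 × 1.801×10⁹.

P ≈ 796 W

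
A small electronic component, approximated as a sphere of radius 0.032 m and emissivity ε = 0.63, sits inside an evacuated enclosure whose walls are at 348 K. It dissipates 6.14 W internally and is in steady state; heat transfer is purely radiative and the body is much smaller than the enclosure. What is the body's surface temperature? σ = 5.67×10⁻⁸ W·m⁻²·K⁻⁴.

T ≈ 409 K

For a small grey body in a large enclosure, net radiated power = εσA(T⁴ − T_w⁴).
Steady state: P = εσA(T⁴ − T_w⁴) with A = 4πr² = 0.01287 m².
T⁴ = P/(εσA) + T_w⁴ = 6.14/(0.63·5.67×10⁻⁸·0.01287) + (348)⁴
    = 1.336×10¹⁰ + 1.467×10¹⁰ = 2.802×10¹⁰ K⁴.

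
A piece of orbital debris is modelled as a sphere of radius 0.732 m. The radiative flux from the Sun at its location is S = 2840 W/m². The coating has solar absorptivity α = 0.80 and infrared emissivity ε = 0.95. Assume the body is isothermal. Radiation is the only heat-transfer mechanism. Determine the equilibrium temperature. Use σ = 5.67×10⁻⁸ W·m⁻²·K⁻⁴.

At equilibrium, absorbed power = emitted power.
Absorbing cross-section = πr² = 1.683 m²; emitting surface = 4πr² = 6.733 m² (ratio 4).
αS·A_cross = εσ·A_surf·T⁴  ⇒  T⁴ = αS/(ε·4σ).
T⁴ = 0.800·2840/(0.95·4·5.67×10⁻⁸) = 1.054×10¹⁰ K⁴.
T = (1.054×10¹⁰)^(1/4).

T ≈ 320 K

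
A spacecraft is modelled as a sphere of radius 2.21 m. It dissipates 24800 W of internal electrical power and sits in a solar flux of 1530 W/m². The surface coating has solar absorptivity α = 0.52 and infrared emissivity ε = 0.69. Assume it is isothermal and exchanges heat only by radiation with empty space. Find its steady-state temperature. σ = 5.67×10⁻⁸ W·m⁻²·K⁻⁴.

At steady state, absorbed solar power + internal power = radiated power.
Absorbed: α·S·A_cross = 0.52·1530·15.34 = 12210 W (cross-section πr²).
Total input = 12210 + 24800 = 37010 W.
Radiated: εσ·A_surf·T⁴ with A_surf = 4πr² = 61.38 m².
T⁴ = 37010/(0.69·5.67×10⁻⁸·61.38) = 1.541×10¹⁰ K⁴.

T ≈ 352 K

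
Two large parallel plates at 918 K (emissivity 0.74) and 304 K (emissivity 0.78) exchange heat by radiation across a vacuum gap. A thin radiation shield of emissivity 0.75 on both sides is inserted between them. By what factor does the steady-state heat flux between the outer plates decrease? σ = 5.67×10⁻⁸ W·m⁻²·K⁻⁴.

Without shield: q₀ = σΔ(T⁴)/(1/ε₁+1/ε₂−1) with denominator 1.633.
With shield the two gaps are in series; the resistances add: (1/ε₁+1/ε_s−1)+(1/ε_s+1/ε₂−1) = 1.685+1.615 = 3.300.
Heat-flux ratio q₀/q = 3.300/1.633.

factor ≈ 2.02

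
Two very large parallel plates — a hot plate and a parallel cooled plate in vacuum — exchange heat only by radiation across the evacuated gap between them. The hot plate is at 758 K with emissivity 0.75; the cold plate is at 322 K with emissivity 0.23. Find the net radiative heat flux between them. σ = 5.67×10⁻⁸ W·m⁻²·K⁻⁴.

For two infinite grey parallel plates, q = σ(T₁⁴ − T₂⁴)/(1/ε₁ + 1/ε₂ − 1).
T₁⁴ − T₂⁴ = 3.301×10¹¹ − 1.075×10¹⁰ = 3.194×10¹¹ K⁴.
1/ε₁ + 1/ε₂ − 1 = 1.333 + 4.348 − 1 = 4.681.
q = 5.67×10⁻⁸ × 3.194×10¹¹ / 4.681.

q ≈ 3870 W/m²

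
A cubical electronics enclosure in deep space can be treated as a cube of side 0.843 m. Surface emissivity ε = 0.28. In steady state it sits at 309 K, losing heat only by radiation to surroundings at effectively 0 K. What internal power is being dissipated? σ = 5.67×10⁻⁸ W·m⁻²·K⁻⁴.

P ≈ 617 W

Steady state: P = εσA T⁴.
A = 6L² = 4.264 m²; T⁴ = (309)⁴ = 9.117×10⁹ K⁴.
P = 0.28 × 5.67×10⁻⁸ × 4.264 × 9.117×10⁹.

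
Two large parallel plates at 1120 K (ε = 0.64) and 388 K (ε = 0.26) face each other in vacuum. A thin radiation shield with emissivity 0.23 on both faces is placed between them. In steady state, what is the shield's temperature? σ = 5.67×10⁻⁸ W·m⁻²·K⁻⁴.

T_s ≈ 986 K

In steady state the net flux on the hot side equals that on the cold side.
σ(T₁⁴−T_s⁴)/D₁ = σ(T_s⁴−T₂⁴)/D₂, with D₁ = 1/ε₁+1/ε_s−1 = 4.910, D₂ = 1/ε_s+1/ε₂−1 = 7.194.
Solve for T_s⁴: T_s⁴ = (D₂·T₁⁴ + D₁·T₂⁴)/(D₁+D₂) = 9.444×10¹¹ K⁴.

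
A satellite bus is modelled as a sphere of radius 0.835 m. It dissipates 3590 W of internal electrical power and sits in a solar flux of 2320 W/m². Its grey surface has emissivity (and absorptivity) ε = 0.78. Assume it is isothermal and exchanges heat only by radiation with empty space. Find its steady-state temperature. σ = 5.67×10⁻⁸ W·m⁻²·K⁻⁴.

T ≈ 374 K

At steady state, absorbed solar power + internal power = radiated power.
Absorbed: α·S·A_cross = 0.78·2320·2.190 = 3964 W (cross-section πr²).
Total input = 3964 + 3590 = 7554 W.
Radiated: εσ·A_surf·T⁴ with A_surf = 4πr² = 8.762 m².
T⁴ = 7554/(0.78·5.67×10⁻⁸·8.762) = 1.949×10¹⁰ K⁴.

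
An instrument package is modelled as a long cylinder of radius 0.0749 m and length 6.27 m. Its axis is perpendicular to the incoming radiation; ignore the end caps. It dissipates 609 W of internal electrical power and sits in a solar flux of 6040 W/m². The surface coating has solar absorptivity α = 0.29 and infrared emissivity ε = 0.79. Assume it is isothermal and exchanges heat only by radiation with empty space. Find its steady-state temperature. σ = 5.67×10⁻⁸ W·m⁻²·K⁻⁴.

T ≈ 361 K

At steady state, absorbed solar power + internal power = radiated power.
Absorbed: α·S·A_cross = 0.29·6040·0.9392 = 1645 W (cross-section 2rL).
Total input = 1645 + 609 = 2254 W.
Radiated: εσ·A_surf·T⁴ with A_surf = 2πrL = 2.951 m².
T⁴ = 2254/(0.79·5.67×10⁻⁸·2.951) = 1.705×10¹⁰ K⁴.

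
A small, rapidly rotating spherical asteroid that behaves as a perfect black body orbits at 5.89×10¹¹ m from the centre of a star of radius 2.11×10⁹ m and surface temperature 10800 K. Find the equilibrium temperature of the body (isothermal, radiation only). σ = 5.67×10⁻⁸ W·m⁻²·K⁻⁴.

The star's surface emits σT_*⁴; at distance d the flux is S = σT_*⁴(R_*/d)².
S = 5.67×10⁻⁸·(10800)⁴·(2.11×10⁹/5.89×10¹¹)² = 9899 W/m².
For an isothermal sphere T⁴ = (1−a)S/(4σ) = 4.365×10¹⁰ K⁴.

T ≈ 457 K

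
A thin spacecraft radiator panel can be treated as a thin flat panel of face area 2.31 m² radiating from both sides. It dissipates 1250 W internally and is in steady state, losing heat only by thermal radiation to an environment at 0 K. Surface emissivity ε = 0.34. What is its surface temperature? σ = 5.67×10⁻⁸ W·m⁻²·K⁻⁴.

Steady state: internal power = radiated power, P = εσA T⁴.
Radiating area A = 2·2.31 = 4.620 m².
T⁴ = P/(εσA) = 1250/(0.34·5.67×10⁻⁸·4.620) = 1.403×10¹⁰ K⁴.
T = (1.403×10¹⁰)^(1/4).

T ≈ 344 K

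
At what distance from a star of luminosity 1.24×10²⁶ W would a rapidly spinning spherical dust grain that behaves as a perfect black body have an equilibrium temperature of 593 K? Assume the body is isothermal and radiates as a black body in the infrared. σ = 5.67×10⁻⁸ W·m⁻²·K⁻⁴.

For an isothermal black-emitting sphere, (1−a)S·πr² = σ·4πr²·T⁴ ⇒ S = 4σT⁴/(1−a).
S = 4·5.67×10⁻⁸·(593)⁴/1.00 = 28050 W/m².
Flux falls as S = L/(4πd²), so d = √(L/(4πS)) = √(1.24×10²⁶/(4π·28050)).

d ≈ 1.88×10¹⁰ m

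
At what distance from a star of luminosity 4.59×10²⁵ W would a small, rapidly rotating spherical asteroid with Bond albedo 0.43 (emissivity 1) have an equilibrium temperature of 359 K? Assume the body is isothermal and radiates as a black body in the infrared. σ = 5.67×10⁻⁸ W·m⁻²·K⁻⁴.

d ≈ 2.35×10¹⁰ m

For an isothermal black-emitting sphere, (1−a)S·πr² = σ·4πr²·T⁴ ⇒ S = 4σT⁴/(1−a).
S = 4·5.67×10⁻⁸·(359)⁴/0.570 = 6609 W/m².
Flux falls as S = L/(4πd²), so d = √(L/(4πS)) = √(4.59×10²⁵/(4π·6609)).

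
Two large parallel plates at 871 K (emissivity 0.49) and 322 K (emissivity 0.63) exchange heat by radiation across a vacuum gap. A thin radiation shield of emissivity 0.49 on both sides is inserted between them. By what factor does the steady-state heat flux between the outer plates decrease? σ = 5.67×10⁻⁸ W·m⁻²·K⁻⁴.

Without shield: q₀ = σΔ(T⁴)/(1/ε₁+1/ε₂−1) with denominator 2.628.
With shield the two gaps are in series; the resistances add: (1/ε₁+1/ε_s−1)+(1/ε_s+1/ε₂−1) = 3.082+2.628 = 5.710.
Heat-flux ratio q₀/q = 5.710/2.628.

factor ≈ 2.17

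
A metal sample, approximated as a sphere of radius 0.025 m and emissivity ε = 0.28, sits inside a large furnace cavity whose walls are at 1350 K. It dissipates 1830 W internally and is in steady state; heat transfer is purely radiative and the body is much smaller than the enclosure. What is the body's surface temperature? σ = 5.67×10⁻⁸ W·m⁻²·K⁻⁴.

For a small grey body in a large enclosure, net radiated power = εσA(T⁴ − T_w⁴).
Steady state: P = εσA(T⁴ − T_w⁴) with A = 4πr² = 0.007854 m².
T⁴ = P/(εσA) + T_w⁴ = 1830/(0.28·5.67×10⁻⁸·0.007854) + (1350)⁴
    = 1.468×10¹³ + 3.322×10¹² = 1.800×10¹³ K⁴.

T ≈ 2060 K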